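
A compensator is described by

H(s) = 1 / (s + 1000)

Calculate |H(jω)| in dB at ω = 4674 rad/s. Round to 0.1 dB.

At s = jω = j4674:
pole (s+1000): 1000 + j4674 → |·| = √(1000²+4674²) = √22846276 ≈ 4779.8, ∠ = arctan(4674/1000) ≈ 77.92°
|H| = 1 / 4779.8 ≈ 0.00020921
Gain = 20 log₁₀(0.00020921) ≈ -73.59 dB

-73.6 dB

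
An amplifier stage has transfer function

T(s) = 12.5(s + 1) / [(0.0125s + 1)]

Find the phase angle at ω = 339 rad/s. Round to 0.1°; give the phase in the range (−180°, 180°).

At ω = 339 rad/s:
zero (1 + j339·1) = 1 + j339 → |·| ≈ 339, ∠ ≈ 89.83°
pole (1 + j339·0.0125) = 1 + j4.2375 → |·| ≈ 4.3539, ∠ ≈ 76.72°
∠T = (89.83°) − (76.72°) = 13.11°

13.1°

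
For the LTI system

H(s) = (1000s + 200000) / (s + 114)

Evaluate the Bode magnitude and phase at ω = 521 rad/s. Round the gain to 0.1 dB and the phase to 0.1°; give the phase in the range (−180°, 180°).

Substitute s = j521:
Numerator: 1000(j521) + 200000 = 200000 + j521000
Denominator: (j521) + 114 = 114 + j521
|N| = √(200000² + 521000²) ≈ 5.5807e+05, ∠N ≈ 69.00°
|D| = √(114² + 521²) ≈ 533.33, ∠D ≈ 77.66°
|H| = 5.5807e+05 / 533.33 ≈ 1046.4
Gain = 20 log₁₀(1046.4) ≈ 60.39 dB
∠H = 69.00° − 77.66° = -8.66°

60.4 dB, -8.7°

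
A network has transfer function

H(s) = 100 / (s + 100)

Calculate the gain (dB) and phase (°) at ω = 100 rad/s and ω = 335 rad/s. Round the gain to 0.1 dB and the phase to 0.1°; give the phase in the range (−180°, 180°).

ω = 100: -3.0 dB, -45.0°; ω = 335: -10.9 dB, -73.4°

At s = jω = j100:
pole (s+100): 100 + j100 → |·| = √(100²+100²) = √20000 ≈ 141.42, ∠ = arctan(100/100) ≈ 45.00°
|H| = 100 / 141.42 ≈ 0.70711
Gain = 20 log₁₀(0.70711) ≈ -3.01 dB
∠H = 0.00° − 45.00° = -45.00°

At s = jω = j335:
pole (s+100): 100 + j335 → |·| = √(100²+335²) = √122225 ≈ 349.61, ∠ = arctan(335/100) ≈ 73.38°
|H| = 100 / 349.61 ≈ 0.28603
Gain = 20 log₁₀(0.28603) ≈ -10.87 dB
∠H = 0.00° − 73.38° = -73.38°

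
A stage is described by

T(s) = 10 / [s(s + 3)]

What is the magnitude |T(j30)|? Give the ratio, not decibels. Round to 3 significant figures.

0.0111

At s = jω = j30:
pole (s+3): 3 + j30 → |·| = √(3²+30²) = √909 ≈ 30.15, ∠ = arctan(30/3) ≈ 84.29°
pole at origin: |s| = 30, ∠ = 90.00° (in denominator)
|T| = 10 / 904.5 ≈ 0.011056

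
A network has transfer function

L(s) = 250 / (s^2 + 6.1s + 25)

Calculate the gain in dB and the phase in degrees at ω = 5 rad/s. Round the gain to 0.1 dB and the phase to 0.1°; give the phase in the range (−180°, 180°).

18.3 dB, -90.0°

At s = jω = j5:
quadratic: (j5)² + 6.1·j5 + 25 = 0 + j30.5 → |·| ≈ 30.5, ∠ ≈ 90.00°
|L| = 250 / 30.5 ≈ 8.1967
Gain = 20 log₁₀(8.1967) ≈ 18.27 dB
∠L = 0.00° − 90.00° = -90.00°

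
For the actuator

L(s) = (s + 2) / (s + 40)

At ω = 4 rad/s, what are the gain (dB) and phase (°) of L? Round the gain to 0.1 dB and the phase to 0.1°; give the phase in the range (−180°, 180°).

-19.1 dB, 57.7°

At s = jω = j4:
zero (s+2): 2 + j4 → |·| = √(2²+4²) = √20 ≈ 4.4721, ∠ = arctan(4/2) ≈ 63.43°
pole (s+40): 40 + j4 → |·| = √(40²+4²) = √1616 ≈ 40.2, ∠ = arctan(4/40) ≈ 5.71°
|L| = 1 · 4.4721 / 40.2 ≈ 0.11125
Gain = 20 log₁₀(0.11125) ≈ -19.07 dB
∠L = 63.43° − 5.71° = 57.72°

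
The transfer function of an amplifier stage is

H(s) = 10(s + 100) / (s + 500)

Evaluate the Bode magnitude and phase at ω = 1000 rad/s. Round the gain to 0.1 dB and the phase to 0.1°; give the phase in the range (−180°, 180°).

At s = jω = j1000:
zero (s+100): 100 + j1000 → |·| = √(100²+1000²) = √1010000 ≈ 1005, ∠ = arctan(1000/100) ≈ 84.29°
pole (s+500): 500 + j1000 → |·| = √(500²+1000²) = √1250000 ≈ 1118, ∠ = arctan(1000/500) ≈ 63.43°
|H| = 10 · 1005 / 1118 ≈ 8.9893
Gain = 20 log₁₀(8.9893) ≈ 19.07 dB
∠H = 84.29° − 63.43° = 20.86°

19.1 dB, 20.9°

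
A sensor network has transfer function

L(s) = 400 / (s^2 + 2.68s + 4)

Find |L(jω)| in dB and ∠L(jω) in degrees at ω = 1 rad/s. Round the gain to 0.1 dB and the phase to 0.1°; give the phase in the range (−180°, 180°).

40.0 dB, -41.8°

At s = jω = j1:
quadratic: (j1)² + 2.68·j1 + 4 = 3 + j2.68 → |·| ≈ 4.0227, ∠ ≈ 41.78°
|L| = 400 / 4.0227 ≈ 99.436
Gain = 20 log₁₀(99.436) ≈ 39.95 dB
∠L = 0.00° − 41.78° = -41.78°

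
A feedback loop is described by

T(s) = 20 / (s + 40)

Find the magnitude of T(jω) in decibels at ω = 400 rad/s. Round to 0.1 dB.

Substitute s = j400:
Numerator: 20 = 20 + j0
Denominator: (j400) + 40 = 40 + j400
|N| = √(20² + 0²) ≈ 20, ∠N ≈ 0.00°
|D| = √(40² + 400²) ≈ 402, ∠D ≈ 84.29°
|T| = 20 / 402 ≈ 0.049751
Gain = 20 log₁₀(0.049751) ≈ -26.06 dB

-26.1 dB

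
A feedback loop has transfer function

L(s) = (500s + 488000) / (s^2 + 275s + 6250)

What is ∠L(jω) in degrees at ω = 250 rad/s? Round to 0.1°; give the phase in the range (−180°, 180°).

-114.9°

Substitute s = j250:
Numerator: 500(j250) + 488000 = 488000 + j125000
Denominator: (j250)^2 + 275(j250) + 6250 = -56250 + j68750
|N| = √(488000² + 125000²) ≈ 5.0375e+05, ∠N ≈ 14.37°
|D| = √(56250² + 68750²) ≈ 88829, ∠D ≈ 129.29°
∠L = 14.37° − 129.29° = -114.92°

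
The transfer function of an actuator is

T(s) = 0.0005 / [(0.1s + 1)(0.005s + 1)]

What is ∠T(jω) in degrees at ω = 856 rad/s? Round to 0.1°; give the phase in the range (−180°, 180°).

-166.2°

At ω = 856 rad/s:
pole (1 + j856·0.1) = 1 + j85.6 → |·| ≈ 85.606, ∠ ≈ 89.33°
pole (1 + j856·0.005) = 1 + j4.28 → |·| ≈ 4.3953, ∠ ≈ 76.85°
∠T = (0°) − (89.33° + 76.85°) = -166.18°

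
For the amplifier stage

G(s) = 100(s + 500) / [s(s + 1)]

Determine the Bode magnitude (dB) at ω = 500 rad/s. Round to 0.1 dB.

-11.0 dB

At s = jω = j500:
zero (s+500): 500 + j500 → |·| = √(500²+500²) = √500000 ≈ 707.11, ∠ = arctan(500/500) ≈ 45.00°
pole (s+1): 1 + j500 → |·| = √(1²+500²) = √250001 ≈ 500, ∠ = arctan(500/1) ≈ 89.89°
pole at origin: |s| = 500, ∠ = 90.00° (in denominator)
|G| = 100 · 707.11 / 2.5e+05 ≈ 0.28284
Gain = 20 log₁₀(0.28284) ≈ -10.97 dB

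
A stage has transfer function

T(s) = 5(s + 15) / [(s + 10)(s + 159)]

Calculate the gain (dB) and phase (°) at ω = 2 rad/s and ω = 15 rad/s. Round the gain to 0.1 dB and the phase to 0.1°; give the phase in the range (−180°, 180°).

At s = jω = j2:
zero (s+15): 15 + j2 → |·| = √(15²+2²) = √229 ≈ 15.133, ∠ = arctan(2/15) ≈ 7.59°
pole (s+10): 10 + j2 → |·| = √(10²+2²) = √104 ≈ 10.198, ∠ = arctan(2/10) ≈ 11.31°
pole (s+159): 159 + j2 → |·| = √(159²+2²) = √25285 ≈ 159.01, ∠ = arctan(2/159) ≈ 0.72°
|T| = 5 · 15.133 / 1621.6 ≈ 0.046661
Gain = 20 log₁₀(0.046661) ≈ -26.62 dB
∠T = 7.59° − 12.03° = -4.44°

At s = jω = j15:
zero (s+15): 15 + j15 → |·| = √(15²+15²) = √450 ≈ 21.213, ∠ = arctan(15/15) ≈ 45.00°
pole (s+10): 10 + j15 → |·| = √(10²+15²) = √325 ≈ 18.028, ∠ = arctan(15/10) ≈ 56.31°
pole (s+159): 159 + j15 → |·| = √(159²+15²) = √25506 ≈ 159.71, ∠ = arctan(15/159) ≈ 5.39°
|T| = 5 · 21.213 / 2879.3 ≈ 0.036837
Gain = 20 log₁₀(0.036837) ≈ -28.67 dB
∠T = 45.00° − 61.70° = -16.70°

ω = 2: -26.6 dB, -4.4°; ω = 15: -28.7 dB, -16.7°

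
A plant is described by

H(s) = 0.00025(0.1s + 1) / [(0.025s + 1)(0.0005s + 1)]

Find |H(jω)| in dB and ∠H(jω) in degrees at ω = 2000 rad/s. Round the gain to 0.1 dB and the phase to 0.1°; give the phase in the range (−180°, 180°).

-63.0 dB, -44.1°

At ω = 2000 rad/s:
zero (1 + j2000·0.1) = 1 + j200 → |·| ≈ 200, ∠ ≈ 89.71°
pole (1 + j2000·0.025) = 1 + j50 → |·| ≈ 50.01, ∠ ≈ 88.85°
pole (1 + j2000·0.0005) = 1 + j1 → |·| ≈ 1.4142, ∠ ≈ 45.00°
|H| = 0.00025 · 200 / (50.01 · 1.4142) ≈ 0.00070697
Gain = 20 log₁₀(0.00070697) ≈ -63.01 dB
∠H = (89.71°) − (88.85° + 45.00°) = -44.14°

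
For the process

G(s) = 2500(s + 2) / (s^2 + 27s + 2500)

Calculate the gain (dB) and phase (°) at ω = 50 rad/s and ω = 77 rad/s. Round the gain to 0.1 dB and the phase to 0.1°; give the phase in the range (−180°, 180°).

At s = jω = j50:
zero (s+2): 2 + j50 → |·| = √(2²+50²) = √2504 ≈ 50.04, ∠ = arctan(50/2) ≈ 87.71°
quadratic: (j50)² + 27·j50 + 2500 = 0 + j1350 → |·| ≈ 1350, ∠ ≈ 90.00°
|G| = 2500 · 50.04 / 1350 ≈ 92.667
Gain = 20 log₁₀(92.667) ≈ 39.34 dB
∠G = 87.71° − 90.00° = -2.29°

At s = jω = j77:
zero (s+2): 2 + j77 → |·| = √(2²+77²) = √5933 ≈ 77.026, ∠ = arctan(77/2) ≈ 88.51°
quadratic: (j77)² + 27·j77 + 2500 = -3429 + j2079 → |·| ≈ 4010, ∠ ≈ 148.77°
|G| = 2500 · 77.026 / 4010 ≈ 48.021
Gain = 20 log₁₀(48.021) ≈ 33.63 dB
∠G = 88.51° − 148.77° = -60.26°

ω = 50: 39.3 dB, -2.3°; ω = 77: 33.6 dB, -60.3°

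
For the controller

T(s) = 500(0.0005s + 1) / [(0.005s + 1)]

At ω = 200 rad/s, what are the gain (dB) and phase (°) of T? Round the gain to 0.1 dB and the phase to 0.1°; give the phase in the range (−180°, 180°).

51.0 dB, -39.3°

At ω = 200 rad/s:
zero (1 + j200·0.0005) = 1 + j0.1 → |·| ≈ 1.005, ∠ ≈ 5.71°
pole (1 + j200·0.005) = 1 + j1 → |·| ≈ 1.4142, ∠ ≈ 45.00°
|T| = 500 · 1.005 / (1.4142) ≈ 355.32
Gain = 20 log₁₀(355.32) ≈ 51.01 dB
∠T = (5.71°) − (45.00°) = -39.29°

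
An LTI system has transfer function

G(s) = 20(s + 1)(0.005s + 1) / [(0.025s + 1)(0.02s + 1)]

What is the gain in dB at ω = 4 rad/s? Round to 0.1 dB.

38.3 dB

At ω = 4 rad/s:
zero (1 + j4·1) = 1 + j4 → |·| ≈ 4.1231, ∠ ≈ 75.96°
zero (1 + j4·0.005) = 1 + j0.02 → |·| ≈ 1.0002, ∠ ≈ 1.15°
pole (1 + j4·0.025) = 1 + j0.1 → |·| ≈ 1.005, ∠ ≈ 5.71°
pole (1 + j4·0.02) = 1 + j0.08 → |·| ≈ 1.0032, ∠ ≈ 4.57°
|G| = 20 · 4.1231 · 1.0002 / (1.005 · 1.0032) ≈ 81.806
Gain = 20 log₁₀(81.806) ≈ 38.26 dB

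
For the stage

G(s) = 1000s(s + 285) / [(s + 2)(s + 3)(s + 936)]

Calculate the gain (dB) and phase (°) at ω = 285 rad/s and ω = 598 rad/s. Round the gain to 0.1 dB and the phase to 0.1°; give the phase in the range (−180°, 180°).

At s = jω = j285:
zero (s+285): 285 + j285 → |·| = √(285²+285²) = √162450 ≈ 403.05, ∠ = arctan(285/285) ≈ 45.00°
zero at origin: s = j285 → |·| = 285, ∠ = 90.00°
pole (s+2): 2 + j285 → |·| = √(2²+285²) = √81229 ≈ 285.01, ∠ = arctan(285/2) ≈ 89.60°
pole (s+3): 3 + j285 → |·| = √(3²+285²) = √81234 ≈ 285.02, ∠ = arctan(285/3) ≈ 89.40°
pole (s+936): 936 + j285 → |·| = √(936²+285²) = √957321 ≈ 978.43, ∠ = arctan(285/936) ≈ 16.93°
|G| = 1000 · 1.1487e+05 / 7.9481e+07 ≈ 1.4453
Gain = 20 log₁₀(1.4453) ≈ 3.20 dB
∠G = 135.00° − 195.93° = -60.93°

At s = jω = j598:
zero (s+285): 285 + j598 → |·| = √(285²+598²) = √438829 ≈ 662.44, ∠ = arctan(598/285) ≈ 64.52°
zero at origin: s = j598 → |·| = 598, ∠ = 90.00°
pole (s+2): 2 + j598 → |·| = √(2²+598²) = √357608 ≈ 598, ∠ = arctan(598/2) ≈ 89.81°
pole (s+3): 3 + j598 → |·| = √(3²+598²) = √357613 ≈ 598.01, ∠ = arctan(598/3) ≈ 89.71°
pole (s+936): 936 + j598 → |·| = √(936²+598²) = √1233700 ≈ 1110.7, ∠ = arctan(598/936) ≈ 32.57°
|G| = 1000 · 3.9614e+05 / 3.972e+08 ≈ 0.99733
Gain = 20 log₁₀(0.99733) ≈ -0.02 dB
∠G = 154.52° − 212.09° = -57.57°

ω = 285: 3.2 dB, -60.9°; ω = 598: -0.0 dB, -57.6°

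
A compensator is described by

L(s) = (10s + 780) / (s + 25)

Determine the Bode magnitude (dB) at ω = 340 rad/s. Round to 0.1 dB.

20.2 dB

Substitute s = j340:
Numerator: 10(j340) + 780 = 780 + j3400
Denominator: (j340) + 25 = 25 + j340
|N| = √(780² + 3400²) ≈ 3488.3, ∠N ≈ 77.08°
|D| = √(25² + 340²) ≈ 340.92, ∠D ≈ 85.79°
|L| = 3488.3 / 340.92 ≈ 10.232
Gain = 20 log₁₀(10.232) ≈ 20.20 dB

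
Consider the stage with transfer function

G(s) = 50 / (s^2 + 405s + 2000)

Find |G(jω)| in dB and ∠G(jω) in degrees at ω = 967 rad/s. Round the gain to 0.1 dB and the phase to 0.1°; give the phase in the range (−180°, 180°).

Substitute s = j967:
Numerator: 50 = 50 + j0
Denominator: (j967)^2 + 405(j967) + 2000 = -933089 + j391635
|N| = √(50² + 0²) ≈ 50, ∠N ≈ 0.00°
|D| = √(933089² + 391635²) ≈ 1.0119e+06, ∠D ≈ 157.23°
|G| = 50 / 1.0119e+06 ≈ 4.9412e-05
Gain = 20 log₁₀(4.9412e-05) ≈ -86.12 dB
∠G = 0.00° − 157.23° = -157.23°

-86.1 dB, -157.2°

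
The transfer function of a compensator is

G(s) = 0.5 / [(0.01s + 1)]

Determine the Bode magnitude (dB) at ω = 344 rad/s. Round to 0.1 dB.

-17.1 dB

At ω = 344 rad/s:
pole (1 + j344·0.01) = 1 + j3.44 → |·| ≈ 3.5824, ∠ ≈ 73.79°
|G| = 0.5 · 1 / (3.5824) ≈ 0.13957
Gain = 20 log₁₀(0.13957) ≈ -17.10 dB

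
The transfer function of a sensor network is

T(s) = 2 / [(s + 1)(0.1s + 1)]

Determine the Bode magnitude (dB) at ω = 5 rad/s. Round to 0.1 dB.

-9.1 dB

At ω = 5 rad/s:
pole (1 + j5·1) = 1 + j5 → |·| ≈ 5.099, ∠ ≈ 78.69°
pole (1 + j5·0.1) = 1 + j0.5 → |·| ≈ 1.118, ∠ ≈ 26.57°
|T| = 2 · 1 / (5.099 · 1.118) ≈ 0.35084
Gain = 20 log₁₀(0.35084) ≈ -9.10 dB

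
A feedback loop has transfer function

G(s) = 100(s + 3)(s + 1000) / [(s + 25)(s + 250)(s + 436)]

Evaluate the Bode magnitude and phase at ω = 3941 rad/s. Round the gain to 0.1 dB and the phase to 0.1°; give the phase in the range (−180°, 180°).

-31.7 dB, -94.0°

At s = jω = j3941:
zero (s+3): 3 + j3941 → |·| = √(3²+3941²) = √15531490 ≈ 3941, ∠ = arctan(3941/3) ≈ 89.96°
zero (s+1000): 1000 + j3941 → |·| = √(1000²+3941²) = √16531481 ≈ 4065.9, ∠ = arctan(3941/1000) ≈ 75.76°
pole (s+25): 25 + j3941 → |·| = √(25²+3941²) = √15532106 ≈ 3941.1, ∠ = arctan(3941/25) ≈ 89.64°
pole (s+250): 250 + j3941 → |·| = √(250²+3941²) = √15593981 ≈ 3948.9, ∠ = arctan(3941/250) ≈ 86.37°
pole (s+436): 436 + j3941 → |·| = √(436²+3941²) = √15721577 ≈ 3965, ∠ = arctan(3941/436) ≈ 83.69°
|G| = 100 · 1.6024e+07 / 6.1707e+10 ≈ 0.025968
Gain = 20 log₁₀(0.025968) ≈ -31.71 dB
∠G = 165.72° − 259.70° = -93.98°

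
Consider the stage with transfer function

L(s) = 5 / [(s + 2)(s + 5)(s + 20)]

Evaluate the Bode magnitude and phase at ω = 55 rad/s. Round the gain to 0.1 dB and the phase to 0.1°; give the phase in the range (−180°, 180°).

At s = jω = j55:
pole (s+2): 2 + j55 → |·| = √(2²+55²) = √3029 ≈ 55.036, ∠ = arctan(55/2) ≈ 87.92°
pole (s+5): 5 + j55 → |·| = √(5²+55²) = √3050 ≈ 55.227, ∠ = arctan(55/5) ≈ 84.81°
pole (s+20): 20 + j55 → |·| = √(20²+55²) = √3425 ≈ 58.523, ∠ = arctan(55/20) ≈ 70.02°
|L| = 5 / 1.7788e+05 ≈ 2.8109e-05
Gain = 20 log₁₀(2.8109e-05) ≈ -91.02 dB
∠L = 0.00° − 242.75° = -242.75° ≡ 117.25° (principal value)

-91.0 dB, 117.3°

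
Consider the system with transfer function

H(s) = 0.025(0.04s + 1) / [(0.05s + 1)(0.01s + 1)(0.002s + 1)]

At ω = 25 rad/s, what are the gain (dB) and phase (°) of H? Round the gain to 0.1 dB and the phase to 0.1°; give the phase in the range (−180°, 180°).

-33.4 dB, -23.2°

At ω = 25 rad/s:
zero (1 + j25·0.04) = 1 + j1 → |·| ≈ 1.4142, ∠ ≈ 45.00°
pole (1 + j25·0.05) = 1 + j1.25 → |·| ≈ 1.6008, ∠ ≈ 51.34°
pole (1 + j25·0.01) = 1 + j0.25 → |·| ≈ 1.0308, ∠ ≈ 14.04°
pole (1 + j25·0.002) = 1 + j0.05 → |·| ≈ 1.0012, ∠ ≈ 2.86°
|H| = 0.025 · 1.4142 / (1.6008 · 1.0308 · 1.0012) ≈ 0.0214
Gain = 20 log₁₀(0.0214) ≈ -33.39 dB
∠H = (45.00°) − (51.34° + 14.04° + 2.86°) = -23.24°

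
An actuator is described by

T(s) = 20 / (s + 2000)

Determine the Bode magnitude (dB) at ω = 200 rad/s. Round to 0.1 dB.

Substitute s = j200:
Numerator: 20 = 20 + j0
Denominator: (j200) + 2000 = 2000 + j200
|N| = √(20² + 0²) ≈ 20, ∠N ≈ 0.00°
|D| = √(2000² + 200²) ≈ 2010, ∠D ≈ 5.71°
|T| = 20 / 2010 ≈ 0.0099502
Gain = 20 log₁₀(0.0099502) ≈ -40.04 dB

-40.0 dB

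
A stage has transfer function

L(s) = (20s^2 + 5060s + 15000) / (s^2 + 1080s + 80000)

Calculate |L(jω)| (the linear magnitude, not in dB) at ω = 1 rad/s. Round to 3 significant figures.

0.198

Substitute s = j1:
Numerator: 20(j1)^2 + 5060(j1) + 15000 = 14980 + j5060
Denominator: (j1)^2 + 1080(j1) + 80000 = 79999 + j1080
|N| = √(14980² + 5060²) ≈ 15812, ∠N ≈ 18.66°
|D| = √(79999² + 1080²) ≈ 80006, ∠D ≈ 0.77°
|L| = 15812 / 80006 ≈ 0.19764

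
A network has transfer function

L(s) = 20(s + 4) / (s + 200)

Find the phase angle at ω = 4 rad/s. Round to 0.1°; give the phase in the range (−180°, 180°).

43.9°

At s = jω = j4:
zero (s+4): 4 + j4 → |·| = √(4²+4²) = √32 ≈ 5.6569, ∠ = arctan(4/4) ≈ 45.00°
pole (s+200): 200 + j4 → |·| = √(200²+4²) = √40016 ≈ 200.04, ∠ = arctan(4/200) ≈ 1.15°
∠L = 45.00° − 1.15° = 43.85°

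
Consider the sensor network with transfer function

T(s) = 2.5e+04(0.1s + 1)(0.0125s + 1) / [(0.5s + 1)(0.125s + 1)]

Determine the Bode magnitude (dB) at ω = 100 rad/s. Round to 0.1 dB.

At ω = 100 rad/s:
zero (1 + j100·0.1) = 1 + j10 → |·| ≈ 10.05, ∠ ≈ 84.29°
zero (1 + j100·0.0125) = 1 + j1.25 → |·| ≈ 1.6008, ∠ ≈ 51.34°
pole (1 + j100·0.5) = 1 + j50 → |·| ≈ 50.01, ∠ ≈ 88.85°
pole (1 + j100·0.125) = 1 + j12.5 → |·| ≈ 12.54, ∠ ≈ 85.43°
|T| = 2.5e+04 · 10.05 · 1.6008 / (50.01 · 12.54) ≈ 641.34
Gain = 20 log₁₀(641.34) ≈ 56.14 dB

56.1 dB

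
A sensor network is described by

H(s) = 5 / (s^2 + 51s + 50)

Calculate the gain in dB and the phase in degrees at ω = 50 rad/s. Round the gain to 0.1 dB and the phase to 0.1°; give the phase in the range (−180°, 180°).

Substitute s = j50:
Numerator: 5 = 5 + j0
Denominator: (j50)^2 + 51(j50) + 50 = -2450 + j2550
|N| = √(5² + 0²) ≈ 5, ∠N ≈ 0.00°
|D| = √(2450² + 2550²) ≈ 3536.2, ∠D ≈ 133.85°
|H| = 5 / 3536.2 ≈ 0.0014139
Gain = 20 log₁₀(0.0014139) ≈ -56.99 dB
∠H = 0.00° − 133.85° = -133.85°

-57.0 dB, -133.9°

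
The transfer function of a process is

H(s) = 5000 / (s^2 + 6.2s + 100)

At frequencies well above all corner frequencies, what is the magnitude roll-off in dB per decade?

-40 dB/decade

Each pole contributes −20 dB/decade at high frequency; each zero contributes +20 dB/decade.
Net: 0 zero(s) − 2 pole(s) → -40 dB/decade.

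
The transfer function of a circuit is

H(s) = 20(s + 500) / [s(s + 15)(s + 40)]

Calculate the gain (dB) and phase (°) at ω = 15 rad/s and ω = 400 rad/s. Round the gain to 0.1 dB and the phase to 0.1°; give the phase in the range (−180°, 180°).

At s = jω = j15:
zero (s+500): 500 + j15 → |·| = √(500²+15²) = √250225 ≈ 500.22, ∠ = arctan(15/500) ≈ 1.72°
pole (s+15): 15 + j15 → |·| = √(15²+15²) = √450 ≈ 21.213, ∠ = arctan(15/15) ≈ 45.00°
pole (s+40): 40 + j15 → |·| = √(40²+15²) = √1825 ≈ 42.72, ∠ = arctan(15/40) ≈ 20.56°
pole at origin: |s| = 15, ∠ = 90.00° (in denominator)
|H| = 20 · 500.22 / 13593 ≈ 0.736
Gain = 20 log₁₀(0.736) ≈ -2.66 dB
∠H = 1.72° − 155.56° = -153.84°

At s = jω = j400:
zero (s+500): 500 + j400 → |·| = √(500²+400²) = √410000 ≈ 640.31, ∠ = arctan(400/500) ≈ 38.66°
pole (s+15): 15 + j400 → |·| = √(15²+400²) = √160225 ≈ 400.28, ∠ = arctan(400/15) ≈ 87.85°
pole (s+40): 40 + j400 → |·| = √(40²+400²) = √161600 ≈ 402, ∠ = arctan(400/40) ≈ 84.29°
pole at origin: |s| = 400, ∠ = 90.00° (in denominator)
|H| = 20 · 640.31 / 6.4365e+07 ≈ 0.00019896
Gain = 20 log₁₀(0.00019896) ≈ -74.02 dB
∠H = 38.66° − 262.14° = -223.48° ≡ 136.52° (principal value)

ω = 15: -2.7 dB, -153.8°; ω = 400: -74.0 dB, 136.5°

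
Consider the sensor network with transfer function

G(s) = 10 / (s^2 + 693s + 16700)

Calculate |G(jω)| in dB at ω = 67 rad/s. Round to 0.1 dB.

Substitute s = j67:
Numerator: 10 = 10 + j0
Denominator: (j67)^2 + 693(j67) + 16700 = 12211 + j46431
|N| = √(10² + 0²) ≈ 10, ∠N ≈ 0.00°
|D| = √(12211² + 46431²) ≈ 48010, ∠D ≈ 75.27°
|G| = 10 / 48010 ≈ 0.00020829
Gain = 20 log₁₀(0.00020829) ≈ -73.63 dB

-73.6 dB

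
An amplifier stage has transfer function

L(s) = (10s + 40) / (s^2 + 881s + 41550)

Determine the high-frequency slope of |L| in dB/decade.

Each pole contributes −20 dB/decade at high frequency; each zero contributes +20 dB/decade.
Net: 1 zero(s) − 2 pole(s) → -20 dB/decade.

-20 dB/decade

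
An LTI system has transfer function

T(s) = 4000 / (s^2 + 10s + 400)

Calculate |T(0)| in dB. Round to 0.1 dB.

20.0 dB

T(0) = 4000 / 400 = 10
20 log₁₀(10) ≈ 20.00 dB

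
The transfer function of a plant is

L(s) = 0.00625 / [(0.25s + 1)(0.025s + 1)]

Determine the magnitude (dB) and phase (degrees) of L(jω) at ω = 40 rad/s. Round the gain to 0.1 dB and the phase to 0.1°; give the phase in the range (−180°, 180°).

At ω = 40 rad/s:
pole (1 + j40·0.25) = 1 + j10 → |·| ≈ 10.05, ∠ ≈ 84.29°
pole (1 + j40·0.025) = 1 + j1 → |·| ≈ 1.4142, ∠ ≈ 45.00°
|L| = 0.00625 · 1 / (10.05 · 1.4142) ≈ 0.00043975
Gain = 20 log₁₀(0.00043975) ≈ -67.14 dB
∠L = (0°) − (84.29° + 45.00°) = -129.29°

-67.1 dB, -129.3°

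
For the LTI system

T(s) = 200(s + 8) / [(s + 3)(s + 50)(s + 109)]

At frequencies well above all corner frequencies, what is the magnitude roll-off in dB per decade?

Each pole contributes −20 dB/decade at high frequency; each zero contributes +20 dB/decade.
Net: 1 zero(s) − 3 pole(s) → -40 dB/decade.

-40 dB/decade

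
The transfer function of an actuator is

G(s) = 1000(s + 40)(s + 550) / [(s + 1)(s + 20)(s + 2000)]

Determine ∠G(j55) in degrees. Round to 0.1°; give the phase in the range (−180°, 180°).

At s = jω = j55:
zero (s+40): 40 + j55 → |·| = √(40²+55²) = √4625 ≈ 68.007, ∠ = arctan(55/40) ≈ 53.97°
zero (s+550): 550 + j55 → |·| = √(550²+55²) = √305525 ≈ 552.74, ∠ = arctan(55/550) ≈ 5.71°
pole (s+1): 1 + j55 → |·| = √(1²+55²) = √3026 ≈ 55.009, ∠ = arctan(55/1) ≈ 88.96°
pole (s+20): 20 + j55 → |·| = √(20²+55²) = √3425 ≈ 58.523, ∠ = arctan(55/20) ≈ 70.02°
pole (s+2000): 2000 + j55 → |·| = √(2000²+55²) = √4003025 ≈ 2000.8, ∠ = arctan(55/2000) ≈ 1.58°
∠G = 59.68° − 160.56° = -100.88°

-100.9°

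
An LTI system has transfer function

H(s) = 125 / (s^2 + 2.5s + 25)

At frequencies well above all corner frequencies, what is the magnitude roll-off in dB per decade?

Each pole contributes −20 dB/decade at high frequency; each zero contributes +20 dB/decade.
Net: 0 zero(s) − 2 pole(s) → -40 dB/decade.

-40 dB/decade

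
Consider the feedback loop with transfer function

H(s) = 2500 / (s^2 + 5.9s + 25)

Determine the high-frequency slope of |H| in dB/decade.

Each pole contributes −20 dB/decade at high frequency; each zero contributes +20 dB/decade.
Net: 0 zero(s) − 2 pole(s) → -40 dB/decade.

-40 dB/decade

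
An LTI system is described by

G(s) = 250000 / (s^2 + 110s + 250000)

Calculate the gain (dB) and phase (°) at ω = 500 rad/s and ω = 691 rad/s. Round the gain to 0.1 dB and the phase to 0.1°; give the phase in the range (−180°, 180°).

At s = jω = j500:
quadratic: (j500)² + 110·j500 + 250000 = 0 + j55000 → |·| ≈ 55000, ∠ ≈ 90.00°
|G| = 250000 / 55000 ≈ 4.5455
Gain = 20 log₁₀(4.5455) ≈ 13.15 dB
∠G = 0.00° − 90.00° = -90.00°

At s = jω = j691:
quadratic: (j691)² + 110·j691 + 250000 = -227481 + j76010 → |·| ≈ 2.3984e+05, ∠ ≈ 161.52°
|G| = 250000 / 2.3984e+05 ≈ 1.0424
Gain = 20 log₁₀(1.0424) ≈ 0.36 dB
∠G = 0.00° − 161.52° = -161.52°

ω = 500: 13.2 dB, -90.0°; ω = 691: 0.4 dB, -161.5°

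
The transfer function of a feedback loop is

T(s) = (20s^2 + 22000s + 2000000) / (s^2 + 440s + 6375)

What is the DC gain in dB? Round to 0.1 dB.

T(0) = 2000000 / 6375 ≈ 313.73
20 log₁₀(313.73) ≈ 49.93 dB

49.9 dB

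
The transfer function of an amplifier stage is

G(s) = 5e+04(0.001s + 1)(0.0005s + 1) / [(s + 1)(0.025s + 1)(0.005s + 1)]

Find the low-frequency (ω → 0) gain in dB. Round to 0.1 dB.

G(0) = 5e+04 · 1 / 1 = 50000
20 log₁₀(50000) ≈ 93.98 dB

94.0 dB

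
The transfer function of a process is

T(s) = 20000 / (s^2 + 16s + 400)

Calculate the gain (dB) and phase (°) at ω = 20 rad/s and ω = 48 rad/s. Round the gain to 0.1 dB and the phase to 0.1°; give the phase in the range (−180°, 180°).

At s = jω = j20:
quadratic: (j20)² + 16·j20 + 400 = 0 + j320 → |·| ≈ 320, ∠ ≈ 90.00°
|T| = 20000 / 320 ≈ 62.5
Gain = 20 log₁₀(62.5) ≈ 35.92 dB
∠T = 0.00° − 90.00° = -90.00°

At s = jω = j48:
quadratic: (j48)² + 16·j48 + 400 = -1904 + j768 → |·| ≈ 2053.1, ∠ ≈ 158.03°
|T| = 20000 / 2053.1 ≈ 9.7414
Gain = 20 log₁₀(9.7414) ≈ 19.77 dB
∠T = 0.00° − 158.03° = -158.03°

ω = 20: 35.9 dB, -90.0°; ω = 48: 19.8 dB, -158.0°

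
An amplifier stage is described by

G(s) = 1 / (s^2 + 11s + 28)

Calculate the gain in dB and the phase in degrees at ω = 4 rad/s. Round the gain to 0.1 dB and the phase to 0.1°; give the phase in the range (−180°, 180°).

Substitute s = j4:
Numerator: 1 = 1 + j0
Denominator: (j4)^2 + 11(j4) + 28 = 12 + j44
|N| = √(1² + 0²) ≈ 1, ∠N ≈ 0.00°
|D| = √(12² + 44²) ≈ 45.607, ∠D ≈ 74.74°
|G| = 1 / 45.607 ≈ 0.021926
Gain = 20 log₁₀(0.021926) ≈ -33.18 dB
∠G = 0.00° − 74.74° = -74.74°

-33.2 dB, -74.7°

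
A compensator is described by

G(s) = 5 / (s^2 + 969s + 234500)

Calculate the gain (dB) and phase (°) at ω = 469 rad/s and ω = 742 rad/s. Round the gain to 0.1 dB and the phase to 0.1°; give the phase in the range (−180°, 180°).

ω = 469: -99.2 dB, -88.2°; ω = 742: -103.9 dB, -113.7°

Substitute s = j469:
Numerator: 5 = 5 + j0
Denominator: (j469)^2 + 969(j469) + 234500 = 14539 + j454461
|N| = √(5² + 0²) ≈ 5, ∠N ≈ 0.00°
|D| = √(14539² + 454461²) ≈ 4.5469e+05, ∠D ≈ 88.17°
|G| = 5 / 4.5469e+05 ≈ 1.0997e-05
Gain = 20 log₁₀(1.0997e-05) ≈ -99.17 dB
∠G = 0.00° − 88.17° = -88.17°

Substitute s = j742:
Numerator: 5 = 5 + j0
Denominator: (j742)^2 + 969(j742) + 234500 = -316064 + j718998
|N| = √(5² + 0²) ≈ 5, ∠N ≈ 0.00°
|D| = √(316064² + 718998²) ≈ 7.854e+05, ∠D ≈ 113.73°
|G| = 5 / 7.854e+05 ≈ 6.3662e-06
Gain = 20 log₁₀(6.3662e-06) ≈ -103.92 dB
∠G = 0.00° − 113.73° = -113.73°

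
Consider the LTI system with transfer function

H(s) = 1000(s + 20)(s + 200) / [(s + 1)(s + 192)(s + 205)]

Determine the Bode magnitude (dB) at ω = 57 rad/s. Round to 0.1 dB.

14.3 dB

At s = jω = j57:
zero (s+20): 20 + j57 → |·| = √(20²+57²) = √3649 ≈ 60.407, ∠ = arctan(57/20) ≈ 70.67°
zero (s+200): 200 + j57 → |·| = √(200²+57²) = √43249 ≈ 207.96, ∠ = arctan(57/200) ≈ 15.91°
pole (s+1): 1 + j57 → |·| = √(1²+57²) = √3250 ≈ 57.009, ∠ = arctan(57/1) ≈ 88.99°
pole (s+192): 192 + j57 → |·| = √(192²+57²) = √40113 ≈ 200.28, ∠ = arctan(57/192) ≈ 16.53°
pole (s+205): 205 + j57 → |·| = √(205²+57²) = √45274 ≈ 212.78, ∠ = arctan(57/205) ≈ 15.54°
|H| = 1000 · 12562 / 2.4295e+06 ≈ 5.1706
Gain = 20 log₁₀(5.1706) ≈ 14.27 dB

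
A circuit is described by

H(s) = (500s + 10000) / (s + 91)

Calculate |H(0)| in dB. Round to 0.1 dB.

40.8 dB

H(0) = 10000 / 91 ≈ 109.89
20 log₁₀(109.89) ≈ 40.82 dB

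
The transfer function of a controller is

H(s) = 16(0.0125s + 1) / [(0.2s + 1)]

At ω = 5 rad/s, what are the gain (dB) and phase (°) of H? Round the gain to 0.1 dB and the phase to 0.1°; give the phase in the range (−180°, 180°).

21.1 dB, -41.4°

At ω = 5 rad/s:
zero (1 + j5·0.0125) = 1 + j0.0625 → |·| ≈ 1.002, ∠ ≈ 3.58°
pole (1 + j5·0.2) = 1 + j1 → |·| ≈ 1.4142, ∠ ≈ 45.00°
|H| = 16 · 1.002 / (1.4142) ≈ 11.336
Gain = 20 log₁₀(11.336) ≈ 21.09 dB
∠H = (3.58°) − (45.00°) = -41.42°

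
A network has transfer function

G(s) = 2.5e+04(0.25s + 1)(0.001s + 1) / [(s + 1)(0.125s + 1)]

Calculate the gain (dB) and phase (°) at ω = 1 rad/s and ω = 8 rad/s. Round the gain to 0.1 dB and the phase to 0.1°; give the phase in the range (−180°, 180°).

ω = 1: 85.1 dB, -38.0°; ω = 8: 73.8 dB, -64.0°

At ω = 1 rad/s:
zero (1 + j1·0.25) = 1 + j0.25 → |·| ≈ 1.0308, ∠ ≈ 14.04°
zero (1 + j1·0.001) = 1 + j0.001 → |·| ≈ 1, ∠ ≈ 0.06°
pole (1 + j1·1) = 1 + j1 → |·| ≈ 1.4142, ∠ ≈ 45.00°
pole (1 + j1·0.125) = 1 + j0.125 → |·| ≈ 1.0078, ∠ ≈ 7.13°
|G| = 2.5e+04 · 1.0308 · 1 / (1.4142 · 1.0078) ≈ 18081
Gain = 20 log₁₀(18081) ≈ 85.14 dB
∠G = (14.04° + 0.06°) − (45.00° + 7.13°) = -38.03°

At ω = 8 rad/s:
zero (1 + j8·0.25) = 1 + j2 → |·| ≈ 2.2361, ∠ ≈ 63.43°
zero (1 + j8·0.001) = 1 + j0.008 → |·| ≈ 1, ∠ ≈ 0.46°
pole (1 + j8·1) = 1 + j8 → |·| ≈ 8.0623, ∠ ≈ 82.87°
pole (1 + j8·0.125) = 1 + j1 → |·| ≈ 1.4142, ∠ ≈ 45.00°
|G| = 2.5e+04 · 2.2361 · 1 / (8.0623 · 1.4142) ≈ 4903
Gain = 20 log₁₀(4903) ≈ 73.81 dB
∠G = (63.43° + 0.46°) − (82.87° + 45.00°) = -63.98°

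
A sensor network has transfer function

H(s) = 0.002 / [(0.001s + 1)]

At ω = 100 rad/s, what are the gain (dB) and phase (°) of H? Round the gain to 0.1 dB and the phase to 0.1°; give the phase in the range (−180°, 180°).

At ω = 100 rad/s:
pole (1 + j100·0.001) = 1 + j0.1 → |·| ≈ 1.005, ∠ ≈ 5.71°
|H| = 0.002 · 1 / (1.005) ≈ 0.00199
Gain = 20 log₁₀(0.00199) ≈ -54.02 dB
∠H = (0°) − (5.71°) = -5.71°

-54.0 dB, -5.7°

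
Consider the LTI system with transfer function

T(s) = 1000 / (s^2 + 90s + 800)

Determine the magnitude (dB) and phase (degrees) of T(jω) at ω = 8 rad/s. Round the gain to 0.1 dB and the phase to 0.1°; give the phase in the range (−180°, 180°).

-0.3 dB, -44.4°

Substitute s = j8:
Numerator: 1000 = 1000 + j0
Denominator: (j8)^2 + 90(j8) + 800 = 736 + j720
|N| = √(1000² + 0²) ≈ 1000, ∠N ≈ 0.00°
|D| = √(736² + 720²) ≈ 1029.6, ∠D ≈ 44.37°
|T| = 1000 / 1029.6 ≈ 0.97125
Gain = 20 log₁₀(0.97125) ≈ -0.25 dB
∠T = 0.00° − 44.37° = -44.37°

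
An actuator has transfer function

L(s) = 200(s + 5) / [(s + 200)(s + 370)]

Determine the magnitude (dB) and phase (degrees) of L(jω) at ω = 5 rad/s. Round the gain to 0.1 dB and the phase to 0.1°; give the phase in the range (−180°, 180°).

At s = jω = j5:
zero (s+5): 5 + j5 → |·| = √(5²+5²) = √50 ≈ 7.0711, ∠ = arctan(5/5) ≈ 45.00°
pole (s+200): 200 + j5 → |·| = √(200²+5²) = √40025 ≈ 200.06, ∠ = arctan(5/200) ≈ 1.43°
pole (s+370): 370 + j5 → |·| = √(370²+5²) = √136925 ≈ 370.03, ∠ = arctan(5/370) ≈ 0.77°
|L| = 200 · 7.0711 / 74028 ≈ 0.019104
Gain = 20 log₁₀(0.019104) ≈ -34.38 dB
∠L = 45.00° − 2.20° = 42.80°

-34.4 dB, 42.8°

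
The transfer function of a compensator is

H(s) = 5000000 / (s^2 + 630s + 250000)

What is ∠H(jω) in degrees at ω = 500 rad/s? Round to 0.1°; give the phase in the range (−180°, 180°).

At s = jω = j500:
quadratic: (j500)² + 630·j500 + 250000 = 0 + j315000 → |·| ≈ 3.15e+05, ∠ ≈ 90.00°
∠H = 0.00° − 90.00° = -90.00°

-90.0°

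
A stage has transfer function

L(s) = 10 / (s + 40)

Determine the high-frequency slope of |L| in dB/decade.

Each pole contributes −20 dB/decade at high frequency; each zero contributes +20 dB/decade.
Net: 0 zero(s) − 1 pole(s) → -20 dB/decade.

-20 dB/decade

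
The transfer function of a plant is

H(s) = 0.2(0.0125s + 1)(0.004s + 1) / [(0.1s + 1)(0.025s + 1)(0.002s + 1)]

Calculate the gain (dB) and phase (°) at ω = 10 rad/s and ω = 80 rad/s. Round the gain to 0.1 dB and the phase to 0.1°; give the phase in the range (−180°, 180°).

ω = 10: -17.2 dB, -50.8°; ω = 80: -35.8 dB, -92.7°

At ω = 10 rad/s:
zero (1 + j10·0.0125) = 1 + j0.125 → |·| ≈ 1.0078, ∠ ≈ 7.13°
zero (1 + j10·0.004) = 1 + j0.04 → |·| ≈ 1.0008, ∠ ≈ 2.29°
pole (1 + j10·0.1) = 1 + j1 → |·| ≈ 1.4142, ∠ ≈ 45.00°
pole (1 + j10·0.025) = 1 + j0.25 → |·| ≈ 1.0308, ∠ ≈ 14.04°
pole (1 + j10·0.002) = 1 + j0.02 → |·| ≈ 1.0002, ∠ ≈ 1.15°
|H| = 0.2 · 1.0078 · 1.0008 / (1.4142 · 1.0308 · 1.0002) ≈ 0.13835
Gain = 20 log₁₀(0.13835) ≈ -17.18 dB
∠H = (7.13° + 2.29°) − (45.00° + 14.04° + 1.15°) = -50.77°

At ω = 80 rad/s:
zero (1 + j80·0.0125) = 1 + j1 → |·| ≈ 1.4142, ∠ ≈ 45.00°
zero (1 + j80·0.004) = 1 + j0.32 → |·| ≈ 1.05, ∠ ≈ 17.74°
pole (1 + j80·0.1) = 1 + j8 → |·| ≈ 8.0623, ∠ ≈ 82.87°
pole (1 + j80·0.025) = 1 + j2 → |·| ≈ 2.2361, ∠ ≈ 63.43°
pole (1 + j80·0.002) = 1 + j0.16 → |·| ≈ 1.0127, ∠ ≈ 9.09°
|H| = 0.2 · 1.4142 · 1.05 / (8.0623 · 2.2361 · 1.0127) ≈ 0.016267
Gain = 20 log₁₀(0.016267) ≈ -35.77 dB
∠H = (45.00° + 17.74°) − (82.87° + 63.43° + 9.09°) = -92.65°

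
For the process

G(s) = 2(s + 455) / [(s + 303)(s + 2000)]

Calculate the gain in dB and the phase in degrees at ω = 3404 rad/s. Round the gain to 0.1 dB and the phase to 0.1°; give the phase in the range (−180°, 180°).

At s = jω = j3404:
zero (s+455): 455 + j3404 → |·| = √(455²+3404²) = √11794241 ≈ 3434.3, ∠ = arctan(3404/455) ≈ 82.39°
pole (s+303): 303 + j3404 → |·| = √(303²+3404²) = √11679025 ≈ 3417.5, ∠ = arctan(3404/303) ≈ 84.91°
pole (s+2000): 2000 + j3404 → |·| = √(2000²+3404²) = √15587216 ≈ 3948.1, ∠ = arctan(3404/2000) ≈ 59.56°
|G| = 2 · 3434.3 / 1.3493e+07 ≈ 0.00050905
Gain = 20 log₁₀(0.00050905) ≈ -65.86 dB
∠G = 82.39° − 144.47° = -62.08°

-65.9 dB, -62.1°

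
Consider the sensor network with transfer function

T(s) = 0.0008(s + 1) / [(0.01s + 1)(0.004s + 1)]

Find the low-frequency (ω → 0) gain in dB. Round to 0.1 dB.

T(0) = 0.0008 · 1 / 1 = 0.0008
20 log₁₀(0.0008) ≈ -61.94 dB

-61.9 dB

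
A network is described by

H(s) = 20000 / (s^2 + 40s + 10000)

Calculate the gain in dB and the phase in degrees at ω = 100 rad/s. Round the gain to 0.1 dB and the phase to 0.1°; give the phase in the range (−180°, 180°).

At s = jω = j100:
quadratic: (j100)² + 40·j100 + 10000 = 0 + j4000 → |·| ≈ 4000, ∠ ≈ 90.00°
|H| = 20000 / 4000 ≈ 5
Gain = 20 log₁₀(5) ≈ 13.98 dB
∠H = 0.00° − 90.00° = -90.00°

14.0 dB, -90.0°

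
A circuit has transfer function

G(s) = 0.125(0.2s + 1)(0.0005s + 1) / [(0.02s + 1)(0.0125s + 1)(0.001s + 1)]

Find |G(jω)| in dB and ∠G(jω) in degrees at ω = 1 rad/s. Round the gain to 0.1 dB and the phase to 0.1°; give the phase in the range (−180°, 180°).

-17.9 dB, 9.4°

At ω = 1 rad/s:
zero (1 + j1·0.2) = 1 + j0.2 → |·| ≈ 1.0198, ∠ ≈ 11.31°
zero (1 + j1·0.0005) = 1 + j0.0005 → |·| ≈ 1, ∠ ≈ 0.03°
pole (1 + j1·0.02) = 1 + j0.02 → |·| ≈ 1.0002, ∠ ≈ 1.15°
pole (1 + j1·0.0125) = 1 + j0.0125 → |·| ≈ 1.0001, ∠ ≈ 0.72°
pole (1 + j1·0.001) = 1 + j0.001 → |·| ≈ 1, ∠ ≈ 0.06°
|G| = 0.125 · 1.0198 · 1 / (1.0002 · 1.0001 · 1) ≈ 0.12744
Gain = 20 log₁₀(0.12744) ≈ -17.89 dB
∠G = (11.31° + 0.03°) − (1.15° + 0.72° + 0.06°) = 9.41°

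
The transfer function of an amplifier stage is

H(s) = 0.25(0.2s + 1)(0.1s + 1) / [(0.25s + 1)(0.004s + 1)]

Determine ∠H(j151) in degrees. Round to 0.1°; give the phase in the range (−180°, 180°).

At ω = 151 rad/s:
zero (1 + j151·0.2) = 1 + j30.2 → |·| ≈ 30.217, ∠ ≈ 88.10°
zero (1 + j151·0.1) = 1 + j15.1 → |·| ≈ 15.133, ∠ ≈ 86.21°
pole (1 + j151·0.25) = 1 + j37.75 → |·| ≈ 37.763, ∠ ≈ 88.48°
pole (1 + j151·0.004) = 1 + j0.604 → |·| ≈ 1.1683, ∠ ≈ 31.13°
∠H = (88.10° + 86.21°) − (88.48° + 31.13°) = 54.70°

54.7°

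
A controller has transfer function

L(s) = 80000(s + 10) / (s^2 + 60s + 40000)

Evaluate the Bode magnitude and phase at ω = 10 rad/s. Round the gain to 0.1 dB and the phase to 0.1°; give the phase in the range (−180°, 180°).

At s = jω = j10:
zero (s+10): 10 + j10 → |·| = √(10²+10²) = √200 ≈ 14.142, ∠ = arctan(10/10) ≈ 45.00°
quadratic: (j10)² + 60·j10 + 40000 = 39900 + j600 → |·| ≈ 39905, ∠ ≈ 0.86°
|L| = 80000 · 14.142 / 39905 ≈ 28.351
Gain = 20 log₁₀(28.351) ≈ 29.05 dB
∠L = 45.00° − 0.86° = 44.14°

29.1 dB, 44.1°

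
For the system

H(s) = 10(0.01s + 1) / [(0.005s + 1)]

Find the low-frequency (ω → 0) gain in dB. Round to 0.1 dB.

H(0) = 10 · 1 / 1 = 10
20 log₁₀(10) ≈ 20.00 dB

20.0 dB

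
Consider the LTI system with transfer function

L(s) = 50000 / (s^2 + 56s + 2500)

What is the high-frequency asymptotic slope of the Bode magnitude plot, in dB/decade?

Each pole contributes −20 dB/decade at high frequency; each zero contributes +20 dB/decade.
Net: 0 zero(s) − 2 pole(s) → -40 dB/decade.

-40 dB/decade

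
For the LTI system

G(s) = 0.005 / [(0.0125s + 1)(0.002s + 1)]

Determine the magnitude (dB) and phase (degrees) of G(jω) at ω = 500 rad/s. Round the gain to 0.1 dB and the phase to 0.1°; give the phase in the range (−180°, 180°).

-65.1 dB, -125.9°

At ω = 500 rad/s:
pole (1 + j500·0.0125) = 1 + j6.25 → |·| ≈ 6.3295, ∠ ≈ 80.91°
pole (1 + j500·0.002) = 1 + j1 → |·| ≈ 1.4142, ∠ ≈ 45.00°
|G| = 0.005 · 1 / (6.3295 · 1.4142) ≈ 0.00055859
Gain = 20 log₁₀(0.00055859) ≈ -65.06 dB
∠G = (0°) − (80.91° + 45.00°) = -125.91°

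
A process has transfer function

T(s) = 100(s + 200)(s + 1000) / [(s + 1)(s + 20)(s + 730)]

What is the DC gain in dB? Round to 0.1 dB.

62.7 dB

T(0) = 100·200·1000 / (1·20·730) ≈ 1369.9
20 log₁₀(1369.9) ≈ 62.73 dB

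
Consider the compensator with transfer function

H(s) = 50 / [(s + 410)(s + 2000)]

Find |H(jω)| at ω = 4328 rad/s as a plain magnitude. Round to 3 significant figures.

2.41e-06

At s = jω = j4328:
pole (s+410): 410 + j4328 → |·| = √(410²+4328²) = √18899684 ≈ 4347.4, ∠ = arctan(4328/410) ≈ 84.59°
pole (s+2000): 2000 + j4328 → |·| = √(2000²+4328²) = √22731584 ≈ 4767.8, ∠ = arctan(4328/2000) ≈ 65.20°
|H| = 50 / 2.0728e+07 ≈ 2.4122e-06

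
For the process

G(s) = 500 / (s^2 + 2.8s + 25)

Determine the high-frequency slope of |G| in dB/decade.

-40 dB/decade

Each pole contributes −20 dB/decade at high frequency; each zero contributes +20 dB/decade.
Net: 0 zero(s) − 2 pole(s) → -40 dB/decade.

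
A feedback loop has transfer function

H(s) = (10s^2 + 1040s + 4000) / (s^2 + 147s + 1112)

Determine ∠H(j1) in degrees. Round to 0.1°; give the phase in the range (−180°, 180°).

7.1°

Substitute s = j1:
Numerator: 10(j1)^2 + 1040(j1) + 4000 = 3990 + j1040
Denominator: (j1)^2 + 147(j1) + 1112 = 1111 + j147
|N| = √(3990² + 1040²) ≈ 4123.3, ∠N ≈ 14.61°
|D| = √(1111² + 147²) ≈ 1120.7, ∠D ≈ 7.54°
∠H = 14.61° − 7.54° = 7.07°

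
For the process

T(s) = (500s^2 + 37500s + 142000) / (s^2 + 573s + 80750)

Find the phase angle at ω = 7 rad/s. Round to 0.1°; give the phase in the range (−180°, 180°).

63.0°

Substitute s = j7:
Numerator: 500(j7)^2 + 37500(j7) + 142000 = 117500 + j262500
Denominator: (j7)^2 + 573(j7) + 80750 = 80701 + j4011
|N| = √(117500² + 262500²) ≈ 2.876e+05, ∠N ≈ 65.89°
|D| = √(80701² + 4011²) ≈ 80801, ∠D ≈ 2.85°
∠T = 65.89° − 2.85° = 63.04°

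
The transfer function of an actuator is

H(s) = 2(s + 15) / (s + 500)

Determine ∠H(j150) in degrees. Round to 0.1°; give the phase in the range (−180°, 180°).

67.6°

At s = jω = j150:
zero (s+15): 15 + j150 → |·| = √(15²+150²) = √22725 ≈ 150.75, ∠ = arctan(150/15) ≈ 84.29°
pole (s+500): 500 + j150 → |·| = √(500²+150²) = √272500 ≈ 522.02, ∠ = arctan(150/500) ≈ 16.70°
∠H = 84.29° − 16.70° = 67.59°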